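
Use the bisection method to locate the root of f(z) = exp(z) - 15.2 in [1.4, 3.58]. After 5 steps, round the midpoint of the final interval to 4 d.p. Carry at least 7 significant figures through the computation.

2.7284

f(1.400000) = -11.144800, f(3.580000) = 20.673541 (opposite signs)
step 1: m = 2.490000, f(m) = -3.138724 < 0 → root in [2.490000, 3.580000]
step 2: m = 3.035000, f(m) = 5.600978 > 0 → root in [2.490000, 3.035000]
step 3: m = 2.762500, f(m) = 0.639392 > 0 → root in [2.490000, 2.762500]
step 4: m = 2.626250, f(m) = -1.378159 < 0 → root in [2.626250, 2.762500]
step 5: m = 2.694375, f(m) = -0.403732 < 0 → root in [2.694375, 2.762500]
Midpoint of [2.694375, 2.762500] = 2.728438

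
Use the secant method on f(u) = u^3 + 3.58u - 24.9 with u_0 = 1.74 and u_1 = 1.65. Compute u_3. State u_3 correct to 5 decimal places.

2.41148

f(u_0) = -13.402776, f(u_1) = -14.500875
u_2 = 1.650000 - (-14.500875)·(1.650000 - 1.740000)/(-14.500875 - (-13.402776)) = 2.838489; f(u_2) = 8.131557
u_3 = 2.838489 - (8.131557)·(2.838489 - 1.650000)/(8.131557 - (-14.500875)) = 2.411479; f(u_3) = -2.243588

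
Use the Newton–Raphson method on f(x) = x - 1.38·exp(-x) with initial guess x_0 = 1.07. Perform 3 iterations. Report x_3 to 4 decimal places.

0.6913

f'(x) = 1 + 1.38·exp(-x)
x_0 = 1.070000: f = 0.596648, f' = 1.473352 → x_1 = 1.070000 - (0.596648)/(1.473352) = 0.665040
x_1 = 0.665040: f = -0.044629, f' = 1.709669 → x_2 = 0.665040 - (-0.044629)/(1.709669) = 0.691144
x_2 = 0.691144: f = -0.000240, f' = 1.691384 → x_3 = 0.691144 - (-0.000240)/(1.691384) = 0.691286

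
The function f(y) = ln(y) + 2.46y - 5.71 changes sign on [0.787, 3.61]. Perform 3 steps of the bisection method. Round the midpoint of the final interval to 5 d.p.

2.02206

f(0.787000) = -4.013507, f(3.610000) = 4.454308 (opposite signs)
step 1: m = 2.198500, f(m) = 0.486085 > 0 → root in [0.787000, 2.198500]
step 2: m = 1.492750, f(m) = -1.637215 < 0 → root in [1.492750, 2.198500]
step 3: m = 1.845625, f(m) = -0.556945 < 0 → root in [1.845625, 2.198500]
Midpoint of [1.845625, 2.198500] = 2.022063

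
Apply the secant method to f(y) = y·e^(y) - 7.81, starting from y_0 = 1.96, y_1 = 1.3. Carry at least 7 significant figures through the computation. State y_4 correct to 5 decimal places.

f(y_0) = 6.104681, f(y_1) = -3.039914
y_2 = 1.300000 - (-3.039914)·(1.300000 - 1.960000)/(-3.039914 - (6.104681)) = 1.519402; f(y_2) = -0.867104
y_3 = 1.519402 - (-0.867104)·(1.519402 - 1.300000)/(-0.867104 - (-3.039914)) = 1.606959; f(y_3) = 0.204901
y_4 = 1.606959 - (0.204901)·(1.606959 - 1.519402)/(0.204901 - (-0.867104)) = 1.590223; f(y_4) = -0.010201

1.59022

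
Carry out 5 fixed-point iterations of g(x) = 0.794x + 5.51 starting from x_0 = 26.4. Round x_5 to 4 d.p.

26.6379

x_1 = g(26.400000) = 26.471600
x_2 = g(26.471600) = 26.528450
x_3 = g(26.528450) = 26.573590
x_4 = g(26.573590) = 26.609430
x_5 = g(26.609430) = 26.637888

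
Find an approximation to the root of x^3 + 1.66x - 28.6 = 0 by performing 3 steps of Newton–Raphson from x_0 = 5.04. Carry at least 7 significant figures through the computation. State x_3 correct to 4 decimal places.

2.8841

f'(x) = 3x^2 + 1.66
x_0 = 5.040000: f = 107.790464, f' = 77.864800 → x_1 = 5.040000 - (107.790464)/(77.864800) = 3.655671
x_1 = 3.655671: f = 26.322567, f' = 41.751802 → x_2 = 3.655671 - (26.322567)/(41.751802) = 3.025218
x_2 = 3.025218: f = 4.108489, f' = 29.115833 → x_3 = 3.025218 - (4.108489)/(29.115833) = 2.884110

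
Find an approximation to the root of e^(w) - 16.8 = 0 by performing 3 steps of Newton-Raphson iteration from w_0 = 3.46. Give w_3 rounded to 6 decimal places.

f'(w) = e^(w)
w_0 = 3.460000: f = 15.016977, f' = 31.816977 → w_1 = 3.460000 - (15.016977)/(31.816977) = 2.988020
w_1 = 2.988020: f = 3.046348, f' = 19.846348 → w_2 = 2.988020 - (3.046348)/(19.846348) = 2.834523
w_2 = 2.834523: f = 0.222285, f' = 17.022285 → w_3 = 2.834523 - (0.222285)/(17.022285) = 2.821465

2.821465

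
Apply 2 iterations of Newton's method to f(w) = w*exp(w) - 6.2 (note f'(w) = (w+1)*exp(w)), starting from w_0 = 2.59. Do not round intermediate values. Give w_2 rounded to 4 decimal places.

Newton update: w ← w − f(w)/f'(w).
w_0 = 2.590000: f = 28.324108, f' = 47.853880 → w_1 = 2.590000 - (28.324108)/(47.853880) = 1.998113
w_1 = 1.998113: f = 8.536327, f' = 22.111450 → w_2 = 1.998113 - (8.536327)/(22.111450) = 1.612053

1.6121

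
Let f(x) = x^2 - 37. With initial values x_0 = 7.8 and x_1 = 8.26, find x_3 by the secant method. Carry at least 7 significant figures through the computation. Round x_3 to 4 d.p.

Secant update: x_(k+1) = x_k − f(x_k)·(x_k − x_(k-1))/(f(x_k) − f(x_(k-1))).
f(x_0) = 23.840000, f(x_1) = 31.227600
x_2 = 8.260000 - (31.227600)·(8.260000 - 7.800000)/(31.227600 - (23.840000)) = 6.315567; f(x_2) = 2.886382
x_3 = 6.315567 - (2.886382)·(6.315567 - 8.260000)/(2.886382 - (31.227600)) = 6.117538; f(x_3) = 0.424269

6.1175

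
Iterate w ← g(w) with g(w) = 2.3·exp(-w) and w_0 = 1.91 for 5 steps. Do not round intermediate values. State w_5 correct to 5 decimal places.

0.52902

w_1 = g(1.910000) = 0.340585
w_2 = g(0.340585) = 1.636115
w_3 = g(1.636115) = 0.447891
w_4 = g(0.447891) = 1.469641
w_5 = g(1.469641) = 0.529019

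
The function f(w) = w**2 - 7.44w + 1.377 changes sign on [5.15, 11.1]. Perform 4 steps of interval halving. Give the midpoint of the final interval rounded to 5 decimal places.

f(5.150000) = -10.416500, f(11.100000) = 42.003000 (opposite signs)
step 1: m = 8.125000, f(m) = 6.942625 > 0 → root in [5.150000, 8.125000]
step 2: m = 6.637500, f(m) = -3.949594 < 0 → root in [6.637500, 8.125000]
step 3: m = 7.381250, f(m) = 0.943352 > 0 → root in [6.637500, 7.381250]
step 4: m = 7.009375, f(m) = -1.641412 < 0 → root in [7.009375, 7.381250]
Midpoint of [7.009375, 7.381250] = 7.195312

7.19531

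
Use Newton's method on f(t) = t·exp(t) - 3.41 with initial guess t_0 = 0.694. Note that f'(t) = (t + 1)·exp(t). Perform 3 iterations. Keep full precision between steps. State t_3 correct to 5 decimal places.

t_0 = 0.694000: f = -2.020816, f' = 3.390891 → t_1 = 0.694000 - (-2.020816)/(3.390891) = 1.289954
t_1 = 1.289954: f = 1.275914, f' = 8.318535 → t_2 = 1.289954 - (1.275914)/(8.318535) = 1.136572
t_2 = 1.136572: f = 0.131637, f' = 6.657706 → t_3 = 1.136572 - (0.131637)/(6.657706) = 1.116800

1.11680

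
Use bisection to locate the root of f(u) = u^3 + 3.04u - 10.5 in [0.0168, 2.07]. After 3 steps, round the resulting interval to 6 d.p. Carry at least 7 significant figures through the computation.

[1.556700, 1.813350]

f(0.016800) = -10.448923, f(2.070000) = 4.662543 (opposite signs)
step 1: m = 1.043400, f(m) = -6.192132 < 0 → root in [1.043400, 2.070000]
step 2: m = 1.556700, f(m) = -1.995258 < 0 → root in [1.556700, 2.070000]
step 3: m = 1.813350, f(m) = 0.975311 > 0 → root in [1.556700, 1.813350]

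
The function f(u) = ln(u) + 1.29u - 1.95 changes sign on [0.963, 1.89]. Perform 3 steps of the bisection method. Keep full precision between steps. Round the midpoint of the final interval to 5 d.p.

1.25269

f(0.963000) = -0.745432, f(1.890000) = 1.124677 (opposite signs)
step 1: m = 1.426500, f(m) = 0.245409 > 0 → root in [0.963000, 1.426500]
step 2: m = 1.194750, f(m) = -0.230836 < 0 → root in [1.194750, 1.426500]
step 3: m = 1.310625, f(m) = 0.011210 > 0 → root in [1.194750, 1.310625]
Midpoint of [1.194750, 1.310625] = 1.252687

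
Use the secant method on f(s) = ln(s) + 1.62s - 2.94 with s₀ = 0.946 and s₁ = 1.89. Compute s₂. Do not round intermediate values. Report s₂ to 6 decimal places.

1.567718

f(s_0) = -1.462993, f(s_1) = 0.758377
s_2 = 1.890000 - (0.758377)·(1.890000 - 0.946000)/(0.758377 - (-1.462993)) = 1.567718; f(s_2) = 0.049324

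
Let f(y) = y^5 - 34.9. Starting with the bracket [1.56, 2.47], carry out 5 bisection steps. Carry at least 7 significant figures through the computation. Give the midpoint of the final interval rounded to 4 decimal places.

2.0292

f(1.560000) = -25.661042, f(2.470000) = 57.035823 (opposite signs)
step 1: m = 2.015000, f(m) = -1.681864 < 0 → root in [2.015000, 2.470000]
step 2: m = 2.242500, f(m) = 21.810341 > 0 → root in [2.015000, 2.242500]
step 3: m = 2.128750, f(m) = 8.814277 > 0 → root in [2.015000, 2.128750]
step 4: m = 2.071875, f(m) = 3.278402 > 0 → root in [2.015000, 2.071875]
step 5: m = 2.043438, f(m) = 0.729259 > 0 → root in [2.015000, 2.043438]
Midpoint of [2.015000, 2.043438] = 2.029219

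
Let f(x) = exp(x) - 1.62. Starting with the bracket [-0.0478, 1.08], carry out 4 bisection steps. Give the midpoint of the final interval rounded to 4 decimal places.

0.4809

f(-0.047800) = -0.666676, f(1.080000) = 1.324680 (opposite signs)
step 1: m = 0.516100, f(m) = 0.055481 > 0 → root in [-0.047800, 0.516100]
step 2: m = 0.234150, f(m) = -0.356166 < 0 → root in [0.234150, 0.516100]
step 3: m = 0.375125, f(m) = -0.164827 < 0 → root in [0.375125, 0.516100]
step 4: m = 0.445612, f(m) = -0.058554 < 0 → root in [0.445612, 0.516100]
Midpoint of [0.445612, 0.516100] = 0.480856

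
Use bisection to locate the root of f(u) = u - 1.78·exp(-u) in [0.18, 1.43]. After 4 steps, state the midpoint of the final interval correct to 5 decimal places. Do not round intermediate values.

0.76594

f(0.180000) = -1.306781, f(1.430000) = 1.004030 (opposite signs)
step 1: m = 0.805000, f(m) = 0.009183 > 0 → root in [0.180000, 0.805000]
step 2: m = 0.492500, f(m) = -0.595252 < 0 → root in [0.492500, 0.805000]
step 3: m = 0.648750, f(m) = -0.281654 < 0 → root in [0.648750, 0.805000]
step 4: m = 0.726875, f(m) = -0.133608 < 0 → root in [0.726875, 0.805000]
Midpoint of [0.726875, 0.805000] = 0.765937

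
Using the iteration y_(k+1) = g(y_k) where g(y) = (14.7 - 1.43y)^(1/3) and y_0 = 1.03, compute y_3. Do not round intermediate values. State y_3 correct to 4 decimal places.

y_1 = g(1.030000) = 2.364948
y_2 = g(2.364948) = 2.245216
y_3 = g(2.245216) = 2.256481

2.2565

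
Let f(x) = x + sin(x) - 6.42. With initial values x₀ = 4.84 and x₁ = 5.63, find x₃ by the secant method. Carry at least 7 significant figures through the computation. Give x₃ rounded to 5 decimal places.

6.34771

f(x_0) = -2.571869, f(x_1) = -1.397719
x_2 = 5.630000 - (-1.397719)·(5.630000 - 4.840000)/(-1.397719 - (-2.571869)) = 6.570424; f(x_2) = 0.433728
x_3 = 6.570424 - (0.433728)·(6.570424 - 5.630000)/(0.433728 - (-1.397719)) = 6.347710; f(x_3) = -0.007810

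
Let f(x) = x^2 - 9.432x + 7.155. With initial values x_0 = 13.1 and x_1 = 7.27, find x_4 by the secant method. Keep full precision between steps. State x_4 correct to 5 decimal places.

f(x_0) = 55.205800, f(x_1) = -8.562740
x_2 = 7.270000 - (-8.562740)·(7.270000 - 13.100000)/(-8.562740 - (55.205800)) = 8.052843; f(x_2) = -3.951133
x_3 = 8.052843 - (-3.951133)·(8.052843 - 7.270000)/(-3.951133 - (-8.562740)) = 8.723568; f(x_3) = 0.974943
x_4 = 8.723568 - (0.974943)·(8.723568 - 8.052843)/(0.974943 - (-3.951133)) = 8.590821; f(x_4) = -0.071415

8.59082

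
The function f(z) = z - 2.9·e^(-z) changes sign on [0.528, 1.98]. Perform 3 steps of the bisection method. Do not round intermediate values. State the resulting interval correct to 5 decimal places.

[0.89100, 1.07250]

f(0.528000) = -1.182372, f(1.980000) = 1.579599 (opposite signs)
step 1: m = 1.254000, f(m) = 0.426453 > 0 → root in [0.528000, 1.254000]
step 2: m = 0.891000, f(m) = -0.298711 < 0 → root in [0.891000, 1.254000]
step 3: m = 1.072500, f(m) = 0.080259 > 0 → root in [0.891000, 1.072500]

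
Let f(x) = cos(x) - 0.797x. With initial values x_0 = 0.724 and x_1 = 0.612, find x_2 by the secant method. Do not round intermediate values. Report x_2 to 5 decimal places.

f(x_0) = 0.172134, f(x_1) = 0.330737
x_2 = 0.612000 - (0.330737)·(0.612000 - 0.724000)/(0.330737 - (0.172134)) = 0.845556; f(x_2) = -0.010592

0.84556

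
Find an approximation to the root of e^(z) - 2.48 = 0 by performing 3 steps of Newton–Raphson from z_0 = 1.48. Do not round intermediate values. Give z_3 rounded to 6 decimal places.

0.908298

f'(z) = e^(z)
z_0 = 1.480000: f = 1.912946, f' = 4.392946 → z_1 = 1.480000 - (1.912946)/(4.392946) = 1.044541
z_1 = 1.044541: f = 0.362095, f' = 2.842095 → z_2 = 1.044541 - (0.362095)/(2.842095) = 0.917137
z_2 = 0.917137: f = 0.022117, f' = 2.502117 → z_3 = 0.917137 - (0.022117)/(2.502117) = 0.908298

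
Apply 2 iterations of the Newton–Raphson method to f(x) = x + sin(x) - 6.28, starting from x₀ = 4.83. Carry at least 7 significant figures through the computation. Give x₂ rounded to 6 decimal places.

f'(x) = 1 + cos(x)
x_0 = 4.830000: f = -2.443092, f' = 1.117340 → x_1 = 4.830000 - (-2.443092)/(1.117340) = 7.016525
x_1 = 7.016525: f = 1.405879, f' = 1.742943 → x_2 = 7.016525 - (1.405879)/(1.742943) = 6.209913

6.209913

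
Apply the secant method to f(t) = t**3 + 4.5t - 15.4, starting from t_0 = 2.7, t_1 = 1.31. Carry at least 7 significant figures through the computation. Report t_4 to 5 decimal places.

Secant update: t_(k+1) = t_k − f(t_k)·(t_k − t_(k-1))/(f(t_k) − f(t_(k-1))).
f(t_0) = 16.433000, f(t_1) = -7.256909
t_2 = 1.310000 - (-7.256909)·(1.310000 - 2.700000)/(-7.256909 - (16.433000)) = 1.735797; f(t_2) = -2.358966
t_3 = 1.735797 - (-2.358966)·(1.735797 - 1.310000)/(-2.358966 - (-7.256909)) = 1.940872; f(t_3) = 0.645153
t_4 = 1.940872 - (0.645153)·(1.940872 - 1.735797)/(0.645153 - (-2.358966)) = 1.896831; f(t_4) = -0.039528

1.89683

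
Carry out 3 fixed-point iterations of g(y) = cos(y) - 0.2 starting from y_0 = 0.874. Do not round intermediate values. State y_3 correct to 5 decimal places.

0.56226

y_1 = g(0.874000) = 0.441764
y_2 = g(0.441764) = 0.703999
y_3 = g(0.703999) = 0.562260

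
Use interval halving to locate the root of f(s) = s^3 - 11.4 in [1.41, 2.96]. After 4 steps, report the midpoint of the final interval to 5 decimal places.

2.23344

f(1.410000) = -8.596779, f(2.960000) = 14.534336 (opposite signs)
step 1: m = 2.185000, f(m) = -0.968318 < 0 → root in [2.185000, 2.960000]
step 2: m = 2.572500, f(m) = 5.624178 > 0 → root in [2.185000, 2.572500]
step 3: m = 2.378750, f(m) = 2.060042 > 0 → root in [2.185000, 2.378750]
step 4: m = 2.281875, f(m) = 0.481617 > 0 → root in [2.185000, 2.281875]
Midpoint of [2.185000, 2.281875] = 2.233437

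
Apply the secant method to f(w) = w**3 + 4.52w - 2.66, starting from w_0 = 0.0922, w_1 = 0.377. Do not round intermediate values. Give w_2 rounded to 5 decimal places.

0.56878

f(w_0) = -2.242472, f(w_1) = -0.902377
w_2 = 0.377000 - (-0.902377)·(0.377000 - 0.092200)/(-0.902377 - (-2.242472)) = 0.568775; f(w_2) = 0.094866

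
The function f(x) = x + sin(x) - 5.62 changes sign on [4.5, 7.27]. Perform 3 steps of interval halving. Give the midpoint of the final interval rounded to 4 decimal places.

f(4.500000) = -2.097530, f(7.270000) = 2.484274 (opposite signs)
step 1: m = 5.885000, f(m) = -0.122746 < 0 → root in [5.885000, 7.270000]
step 2: m = 6.577500, f(m) = 1.247584 > 0 → root in [5.885000, 6.577500]
step 3: m = 6.231250, f(m) = 0.559338 > 0 → root in [5.885000, 6.231250]
Midpoint of [5.885000, 6.231250] = 6.058125

6.0581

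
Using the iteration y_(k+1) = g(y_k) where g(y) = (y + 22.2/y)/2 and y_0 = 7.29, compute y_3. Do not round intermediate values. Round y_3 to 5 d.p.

y_1 = g(7.290000) = 5.167634
y_2 = g(5.167634) = 4.731802
y_3 = g(4.731802) = 4.711730

4.71173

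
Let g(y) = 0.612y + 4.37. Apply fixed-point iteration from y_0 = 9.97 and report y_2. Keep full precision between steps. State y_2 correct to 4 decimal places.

y_1 = g(9.970000) = 10.471640
y_2 = g(10.471640) = 10.778644

10.7786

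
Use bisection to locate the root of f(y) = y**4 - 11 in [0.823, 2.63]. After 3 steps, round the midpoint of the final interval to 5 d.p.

1.83944

f(0.823000) = -10.541225, f(2.630000) = 36.843506 (opposite signs)
step 1: m = 1.726500, f(m) = -2.114818 < 0 → root in [1.726500, 2.630000]
step 2: m = 2.178250, f(m) = 11.512871 > 0 → root in [1.726500, 2.178250]
step 3: m = 1.952375, f(m) = 3.529576 > 0 → root in [1.726500, 1.952375]
Midpoint of [1.726500, 1.952375] = 1.839437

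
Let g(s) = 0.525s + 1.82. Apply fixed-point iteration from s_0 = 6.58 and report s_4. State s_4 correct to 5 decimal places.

s_1 = g(6.580000) = 5.274500
s_2 = g(5.274500) = 4.589113
s_3 = g(4.589113) = 4.229284
s_4 = g(4.229284) = 4.040374

4.04037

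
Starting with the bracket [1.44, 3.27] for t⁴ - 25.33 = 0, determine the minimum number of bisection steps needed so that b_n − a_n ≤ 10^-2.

8

Initial width b − a = 3.27 − 1.44 = 1.830000.
After n steps the width is (b−a)/2^n; need (b−a)/2^n ≤ 10^-2.
So n ≥ log₂(1.830000/10^-2) = log₂(183.0000) ≈ 7.5157.
Hence n = 8.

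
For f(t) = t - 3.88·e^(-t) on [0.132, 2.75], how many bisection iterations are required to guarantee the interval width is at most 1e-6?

Initial width b − a = 2.75 − 0.132 = 2.618000.
After n steps the width is (b−a)/2^n; need (b−a)/2^n ≤ 1e-6.
So n ≥ log₂(2.618000/1e-6) = log₂(2618000.0000) ≈ 21.3200.
Hence n = 22.

22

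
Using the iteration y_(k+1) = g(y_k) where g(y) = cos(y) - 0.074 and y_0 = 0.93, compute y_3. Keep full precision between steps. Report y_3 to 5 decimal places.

y_1 = g(0.930000) = 0.523834
y_2 = g(0.523834) = 0.791908
y_3 = g(0.791908) = 0.628489

0.62849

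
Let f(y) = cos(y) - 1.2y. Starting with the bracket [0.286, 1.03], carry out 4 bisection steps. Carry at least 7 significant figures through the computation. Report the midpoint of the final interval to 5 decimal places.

f(0.286000) = 0.616180, f(1.030000) = -0.721181 (opposite signs)
step 1: m = 0.658000, f(m) = 0.001617 > 0 → root in [0.658000, 1.030000]
step 2: m = 0.844000, f(m) = -0.348321 < 0 → root in [0.658000, 0.844000]
step 3: m = 0.751000, f(m) = -0.170193 < 0 → root in [0.658000, 0.751000]
step 4: m = 0.704500, f(m) = -0.083465 < 0 → root in [0.658000, 0.704500]
Midpoint of [0.658000, 0.704500] = 0.681250

0.68125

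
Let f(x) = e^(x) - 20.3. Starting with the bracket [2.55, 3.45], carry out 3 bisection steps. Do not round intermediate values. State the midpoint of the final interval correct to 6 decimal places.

3.056250

f(2.550000) = -7.492896, f(3.450000) = 11.200392 (opposite signs)
step 1: m = 3.000000, f(m) = -0.214463 < 0 → root in [3.000000, 3.450000]
step 2: m = 3.225000, f(m) = 4.853574 > 0 → root in [3.000000, 3.225000]
step 3: m = 3.112500, f(m) = 2.177167 > 0 → root in [3.000000, 3.112500]
Midpoint of [3.000000, 3.112500] = 3.056250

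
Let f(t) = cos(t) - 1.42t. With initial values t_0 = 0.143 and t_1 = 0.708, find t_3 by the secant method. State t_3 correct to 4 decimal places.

0.5862

f(t_0) = 0.786733, f(t_1) = -0.245696
t_2 = 0.708000 - (-0.245696)·(0.708000 - 0.143000)/(-0.245696 - (0.786733)) = 0.573542; f(t_2) = 0.025554
t_3 = 0.573542 - (0.025554)·(0.573542 - 0.708000)/(0.025554 - (-0.245696)) = 0.586209; f(t_3) = 0.000626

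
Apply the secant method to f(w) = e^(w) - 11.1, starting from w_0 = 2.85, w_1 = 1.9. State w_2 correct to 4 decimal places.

2.2955

Secant update: w_(k+1) = w_k − f(w_k)·(w_k − w_(k-1))/(f(w_k) − f(w_(k-1))).
f(w_0) = 6.187782, f(w_1) = -4.414106
w_2 = 1.900000 - (-4.414106)·(1.900000 - 2.850000)/(-4.414106 - (6.187782)) = 2.295533; f(w_2) = -1.170269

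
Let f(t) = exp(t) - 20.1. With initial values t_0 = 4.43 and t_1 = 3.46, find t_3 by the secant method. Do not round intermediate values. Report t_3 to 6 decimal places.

f(t_0) = 63.831417, f(t_1) = 11.716977
t_2 = 3.460000 - (11.716977)·(3.460000 - 4.430000)/(11.716977 - (63.831417)) = 3.241913; f(t_2) = 5.482622
t_3 = 3.241913 - (5.482622)·(3.241913 - 3.460000)/(5.482622 - (11.716977)) = 3.050123; f(t_3) = 1.017947

3.050123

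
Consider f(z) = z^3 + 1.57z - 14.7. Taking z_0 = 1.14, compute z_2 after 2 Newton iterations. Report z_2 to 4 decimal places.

Newton update: z ← z − f(z)/f'(z).
f'(z) = 3z^2 + 1.57
z_0 = 1.140000: f = -11.428656, f' = 5.468800 → z_1 = 1.140000 - (-11.428656)/(5.468800) = 3.229792
z_1 = 3.229792: f = 24.062540, f' = 32.864674 → z_2 = 3.229792 - (24.062540)/(32.864674) = 2.497622

2.4976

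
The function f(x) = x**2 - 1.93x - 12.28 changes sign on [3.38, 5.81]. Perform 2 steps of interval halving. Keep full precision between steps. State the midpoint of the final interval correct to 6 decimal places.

f(3.380000) = -7.379000, f(5.810000) = 10.262800 (opposite signs)
step 1: m = 4.595000, f(m) = -0.034325 < 0 → root in [4.595000, 5.810000]
step 2: m = 5.202500, f(m) = 4.745181 > 0 → root in [4.595000, 5.202500]
Midpoint of [4.595000, 5.202500] = 4.898750

4.898750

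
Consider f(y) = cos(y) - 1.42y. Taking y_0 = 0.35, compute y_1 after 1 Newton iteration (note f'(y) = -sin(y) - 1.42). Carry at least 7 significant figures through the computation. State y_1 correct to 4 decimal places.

0.6009

y_0 = 0.350000: f = 0.442373, f' = -1.762898 → y_1 = 0.350000 - (0.442373)/(-1.762898) = 0.600935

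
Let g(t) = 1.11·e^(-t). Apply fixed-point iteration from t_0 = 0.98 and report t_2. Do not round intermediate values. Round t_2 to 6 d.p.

t_1 = g(0.980000) = 0.416595
t_2 = g(0.416595) = 0.731809

0.731809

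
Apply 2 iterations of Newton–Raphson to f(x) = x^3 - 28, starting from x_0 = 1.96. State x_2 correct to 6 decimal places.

3.159419

Newton update: x ← x − f(x)/f'(x).
f'(x) = 3x^2
x_0 = 1.960000: f = -20.470464, f' = 11.524800 → x_1 = 1.960000 - (-20.470464)/(11.524800) = 3.736210
x_1 = 3.736210: f = 24.154742, f' = 41.877794 → x_2 = 3.736210 - (24.154742)/(41.877794) = 3.159419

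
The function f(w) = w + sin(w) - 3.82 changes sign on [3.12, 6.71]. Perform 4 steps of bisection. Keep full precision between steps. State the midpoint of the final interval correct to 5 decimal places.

4.80281

f(3.120000) = -0.678409, f(6.710000) = 3.303973 (opposite signs)
step 1: m = 4.915000, f(m) = 0.115455 > 0 → root in [3.120000, 4.915000]
step 2: m = 4.017500, f(m) = -0.570625 < 0 → root in [4.017500, 4.915000]
step 3: m = 4.466250, f(m) = -0.323610 < 0 → root in [4.466250, 4.915000]
step 4: m = 4.690625, f(m) = -0.129138 < 0 → root in [4.690625, 4.915000]
Midpoint of [4.690625, 4.915000] = 4.802812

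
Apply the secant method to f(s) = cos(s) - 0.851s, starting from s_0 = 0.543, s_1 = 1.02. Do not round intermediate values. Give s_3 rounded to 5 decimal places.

f(s_0) = 0.394069, f(s_1) = -0.344654
s_2 = 1.020000 - (-0.344654)·(1.020000 - 0.543000)/(-0.344654 - (0.394069)) = 0.797454; f(s_2) = 0.019898
s_3 = 0.797454 - (0.019898)·(0.797454 - 1.020000)/(0.019898 - (-0.344654)) = 0.809601; f(s_3) = 0.000817

0.80960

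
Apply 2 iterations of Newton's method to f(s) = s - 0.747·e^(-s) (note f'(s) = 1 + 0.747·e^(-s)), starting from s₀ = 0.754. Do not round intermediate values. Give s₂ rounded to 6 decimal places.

0.467849

s_0 = 0.754000: f = 0.402551, f' = 1.351449 → s_1 = 0.754000 - (0.402551)/(1.351449) = 0.456134
s_1 = 0.456134: f = -0.017262, f' = 1.473396 → s_2 = 0.456134 - (-0.017262)/(1.473396) = 0.467849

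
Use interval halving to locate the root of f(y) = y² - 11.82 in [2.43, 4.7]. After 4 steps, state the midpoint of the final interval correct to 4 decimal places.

3.4941

f(2.430000) = -5.915100, f(4.700000) = 10.270000 (opposite signs)
step 1: m = 3.565000, f(m) = 0.889225 > 0 → root in [2.430000, 3.565000]
step 2: m = 2.997500, f(m) = -2.834994 < 0 → root in [2.997500, 3.565000]
step 3: m = 3.281250, f(m) = -1.053398 < 0 → root in [3.281250, 3.565000]
step 4: m = 3.423125, f(m) = -0.102215 < 0 → root in [3.423125, 3.565000]
Midpoint of [3.423125, 3.565000] = 3.494063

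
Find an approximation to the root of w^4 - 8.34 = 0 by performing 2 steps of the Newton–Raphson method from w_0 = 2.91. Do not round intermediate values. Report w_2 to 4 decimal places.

1.8793

Newton update: w ← w − f(w)/f'(w).
f'(w) = 4w^3
w_0 = 2.910000: f = 63.368718, f' = 98.568684 → w_1 = 2.910000 - (63.368718)/(98.568684) = 2.267111
w_1 = 2.267111: f = 18.077467, f' = 46.609922 → w_2 = 2.267111 - (18.077467)/(46.609922) = 1.879265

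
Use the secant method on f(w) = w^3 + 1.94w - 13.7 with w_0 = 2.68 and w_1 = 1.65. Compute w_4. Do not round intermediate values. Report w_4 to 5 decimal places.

f(w_0) = 10.748032, f(w_1) = -6.006875
w_2 = 1.650000 - (-6.006875)·(1.650000 - 2.680000)/(-6.006875 - (10.748032)) = 2.019270; f(w_2) = -1.549144
w_3 = 2.019270 - (-1.549144)·(2.019270 - 1.650000)/(-1.549144 - (-6.006875)) = 2.147598; f(w_3) = 0.371441
w_4 = 2.147598 - (0.371441)·(2.147598 - 2.019270)/(0.371441 - (-1.549144)) = 2.122779; f(w_4) = -0.016158

2.12278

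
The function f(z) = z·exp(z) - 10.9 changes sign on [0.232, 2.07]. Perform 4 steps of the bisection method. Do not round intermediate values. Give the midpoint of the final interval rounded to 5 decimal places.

f(0.232000) = -10.607420, f(2.070000) = 5.504384 (opposite signs)
step 1: m = 1.151000, f(m) = -7.261283 < 0 → root in [1.151000, 2.070000]
step 2: m = 1.610500, f(m) = -2.838943 < 0 → root in [1.610500, 2.070000]
step 3: m = 1.840250, f(m) = 0.690102 > 0 → root in [1.610500, 1.840250]
step 4: m = 1.725375, f(m) = -1.212664 < 0 → root in [1.725375, 1.840250]
Midpoint of [1.725375, 1.840250] = 1.782812

1.78281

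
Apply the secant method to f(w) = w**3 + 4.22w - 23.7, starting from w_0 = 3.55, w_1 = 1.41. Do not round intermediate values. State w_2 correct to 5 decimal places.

Secant update: w_(k+1) = w_k − f(w_k)·(w_k − w_(k-1))/(f(w_k) − f(w_(k-1))).
f(w_0) = 36.019875, f(w_1) = -14.946579
w_2 = 1.410000 - (-14.946579)·(1.410000 - 3.550000)/(-14.946579 - (36.019875)) = 2.037583; f(w_2) = -6.641876

2.03758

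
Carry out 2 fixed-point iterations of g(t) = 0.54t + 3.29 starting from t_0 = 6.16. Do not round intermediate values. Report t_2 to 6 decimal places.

t_1 = g(6.160000) = 6.616400
t_2 = g(6.616400) = 6.862856

6.862856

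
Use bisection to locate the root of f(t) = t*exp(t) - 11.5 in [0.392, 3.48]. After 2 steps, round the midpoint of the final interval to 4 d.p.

f(0.392000) = -10.919864, f(3.480000) = 101.459833 (opposite signs)
step 1: m = 1.936000, f(m) = 1.918361 > 0 → root in [0.392000, 1.936000]
step 2: m = 1.164000, f(m) = -7.772036 < 0 → root in [1.164000, 1.936000]
Midpoint of [1.164000, 1.936000] = 1.550000

1.5500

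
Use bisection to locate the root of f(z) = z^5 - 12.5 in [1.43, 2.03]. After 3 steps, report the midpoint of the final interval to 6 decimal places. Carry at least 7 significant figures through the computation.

1.692500

f(1.430000) = -6.520289, f(2.030000) = 21.973088 (opposite signs)
step 1: m = 1.730000, f(m) = 2.996389 > 0 → root in [1.430000, 1.730000]
step 2: m = 1.580000, f(m) = -2.653420 < 0 → root in [1.580000, 1.730000]
step 3: m = 1.655000, f(m) = -0.083763 < 0 → root in [1.655000, 1.730000]
Midpoint of [1.655000, 1.730000] = 1.692500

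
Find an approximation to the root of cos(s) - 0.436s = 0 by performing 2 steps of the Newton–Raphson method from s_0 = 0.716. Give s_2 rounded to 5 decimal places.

1.08061

Newton update: s ← s − f(s)/f'(s).
f'(s) = -sin(s) - 0.436
s_0 = 0.716000: f = 0.442261, f' = -1.092372 → s_1 = 0.716000 - (0.442261)/(-1.092372) = 1.120863
s_1 = 1.120863: f = -0.053791, f' = -1.336476 → s_2 = 1.120863 - (-0.053791)/(-1.336476) = 1.080615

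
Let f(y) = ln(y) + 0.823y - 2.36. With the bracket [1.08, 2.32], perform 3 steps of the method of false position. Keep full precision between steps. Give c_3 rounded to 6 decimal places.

f(1.080000) = -1.394199, f(2.320000) = 0.390927
step 1: c = 2.048451, f(c) = 0.042959 > 0 → new bracket [1.080000, 2.048451]
step 2: c = 2.019502, f(c) = 0.004902 > 0 → new bracket [1.080000, 2.019502]
step 3: c = 2.016211, f(c) = 0.000562 > 0 → new bracket [1.080000, 2.016211]

2.016211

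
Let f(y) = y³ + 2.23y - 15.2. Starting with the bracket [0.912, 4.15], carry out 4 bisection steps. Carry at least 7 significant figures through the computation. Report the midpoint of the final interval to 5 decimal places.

f(0.912000) = -12.407689, f(4.150000) = 65.527875 (opposite signs)
step 1: m = 2.531000, f(m) = 6.657617 > 0 → root in [0.912000, 2.531000]
step 2: m = 1.721500, f(m) = -6.259283 < 0 → root in [1.721500, 2.531000]
step 3: m = 2.126250, f(m) = -0.845816 < 0 → root in [2.126250, 2.531000]
step 4: m = 2.328625, f(m) = 2.619790 > 0 → root in [2.126250, 2.328625]
Midpoint of [2.126250, 2.328625] = 2.227438

2.22744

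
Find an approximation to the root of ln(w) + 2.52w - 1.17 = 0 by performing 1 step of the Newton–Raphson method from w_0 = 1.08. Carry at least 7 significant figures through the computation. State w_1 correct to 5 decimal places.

f'(w) = 1/w + 2.52
w_0 = 1.080000: f = 1.628561, f' = 3.445926 → w_1 = 1.080000 - (1.628561)/(3.445926) = 0.607395

0.60740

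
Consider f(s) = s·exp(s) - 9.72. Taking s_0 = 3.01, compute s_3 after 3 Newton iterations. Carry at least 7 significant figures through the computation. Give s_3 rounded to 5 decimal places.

Newton update: s ← s − f(s)/f'(s).
f'(s) = (s + 1)·exp(s)
s_0 = 3.010000: f = 51.345074, f' = 81.352474 → s_1 = 3.010000 - (51.345074)/(81.352474) = 2.378857
s_1 = 2.378857: f = 15.953943, f' = 36.466500 → s_2 = 2.378857 - (15.953943)/(36.466500) = 1.941361
s_2 = 1.941361: f = 3.807842, f' = 20.496068 → s_3 = 1.941361 - (3.807842)/(20.496068) = 1.755577

1.75558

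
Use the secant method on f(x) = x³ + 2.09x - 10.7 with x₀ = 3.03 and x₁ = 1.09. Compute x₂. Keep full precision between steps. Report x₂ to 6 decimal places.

Secant update: x_(k+1) = x_k − f(x_k)·(x_k − x_(k-1))/(f(x_k) − f(x_(k-1))).
f(x_0) = 23.450827, f(x_1) = -7.126871
x_2 = 1.090000 - (-7.126871)·(1.090000 - 3.030000)/(-7.126871 - (23.450827)) = 1.542164; f(x_2) = -3.809197

1.542164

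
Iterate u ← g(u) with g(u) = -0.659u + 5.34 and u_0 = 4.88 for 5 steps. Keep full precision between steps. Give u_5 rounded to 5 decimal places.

u_1 = g(4.880000) = 2.124080
u_2 = g(2.124080) = 3.940231
u_3 = g(3.940231) = 2.743388
u_4 = g(2.743388) = 3.532108
u_5 = g(3.532108) = 3.012341

3.01234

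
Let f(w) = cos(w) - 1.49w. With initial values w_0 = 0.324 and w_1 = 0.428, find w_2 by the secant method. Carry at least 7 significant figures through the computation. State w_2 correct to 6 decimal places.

Secant update: w_(k+1) = w_k − f(w_k)·(w_k − w_(k-1))/(f(w_k) − f(w_(k-1))).
f(w_0) = 0.465210, f(w_1) = 0.272078
w_2 = 0.428000 - (0.272078)·(0.428000 - 0.324000)/(0.272078 - (0.465210)) = 0.574512; f(w_2) = -0.016565

0.574512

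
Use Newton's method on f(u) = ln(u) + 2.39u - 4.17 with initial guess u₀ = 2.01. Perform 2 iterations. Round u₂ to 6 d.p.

Newton update: u ← u − f(u)/f'(u).
f'(u) = 1/u + 2.39
u_0 = 2.010000: f = 1.332035, f' = 2.887512 → u_1 = 2.010000 - (1.332035)/(2.887512) = 1.548691
u_1 = 1.548691: f = -0.031218, f' = 3.035706 → u_2 = 1.548691 - (-0.031218)/(3.035706) = 1.558975

1.558975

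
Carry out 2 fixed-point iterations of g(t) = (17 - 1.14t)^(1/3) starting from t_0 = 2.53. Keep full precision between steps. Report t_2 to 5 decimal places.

2.42411

t_1 = g(2.530000) = 2.416769
t_2 = g(2.416769) = 2.424114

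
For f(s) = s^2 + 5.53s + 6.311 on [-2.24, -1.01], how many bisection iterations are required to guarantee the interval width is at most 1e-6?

21

Initial width b − a = -1.01 − -2.24 = 1.230000.
After n steps the width is (b−a)/2^n; need (b−a)/2^n ≤ 1e-6.
So n ≥ log₂(1.230000/1e-6) = log₂(1230000.0000) ≈ 20.2302.
Hence n = 21.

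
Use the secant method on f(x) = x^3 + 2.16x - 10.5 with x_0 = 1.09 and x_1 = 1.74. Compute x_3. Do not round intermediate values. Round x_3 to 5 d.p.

f(x_0) = -6.850571, f(x_1) = -1.473576
x_2 = 1.740000 - (-1.473576)·(1.740000 - 1.090000)/(-1.473576 - (-6.850571)) = 1.918134; f(x_2) = 0.700438
x_3 = 1.918134 - (0.700438)·(1.918134 - 1.740000)/(0.700438 - (-1.473576)) = 1.860741; f(x_3) = -0.038244

1.86074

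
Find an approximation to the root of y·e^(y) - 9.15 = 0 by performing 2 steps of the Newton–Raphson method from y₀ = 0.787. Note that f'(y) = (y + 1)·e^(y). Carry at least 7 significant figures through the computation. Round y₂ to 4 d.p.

2.1204

Newton update: y ← y − f(y)/f'(y).
y_0 = 0.787000: f = -7.421121, f' = 3.925675 → y_1 = 0.787000 - (-7.421121)/(3.925675) = 2.677407
y_1 = 2.677407: f = 29.799084, f' = 53.496402 → y_2 = 2.677407 - (29.799084)/(53.496402) = 2.120377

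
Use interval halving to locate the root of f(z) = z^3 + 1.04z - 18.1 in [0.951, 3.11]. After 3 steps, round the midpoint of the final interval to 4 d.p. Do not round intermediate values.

2.4353

f(0.951000) = -16.250875, f(3.110000) = 15.214631 (opposite signs)
step 1: m = 2.030500, f(m) = -7.616670 < 0 → root in [2.030500, 3.110000]
step 2: m = 2.570250, f(m) = 1.552607 > 0 → root in [2.030500, 2.570250]
step 3: m = 2.300375, f(m) = -3.534658 < 0 → root in [2.300375, 2.570250]
Midpoint of [2.300375, 2.570250] = 2.435312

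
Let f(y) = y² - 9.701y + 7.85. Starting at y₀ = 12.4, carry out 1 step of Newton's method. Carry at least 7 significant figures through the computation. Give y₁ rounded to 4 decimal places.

9.6636

f'(y) = 2y - 9.701
y_0 = 12.400000: f = 41.317600, f' = 15.099000 → y_1 = 12.400000 - (41.317600)/(15.099000) = 9.663554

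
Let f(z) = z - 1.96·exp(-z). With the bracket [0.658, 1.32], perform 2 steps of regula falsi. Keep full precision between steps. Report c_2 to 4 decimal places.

0.8442

f(0.658000) = -0.357057, f(1.320000) = 0.796415
step 1: c = 0.862922, f(c) = 0.035944 > 0 → new bracket [0.658000, 0.862922]
step 2: c = 0.844180, f(c) = 0.001556 > 0 → new bracket [0.658000, 0.844180]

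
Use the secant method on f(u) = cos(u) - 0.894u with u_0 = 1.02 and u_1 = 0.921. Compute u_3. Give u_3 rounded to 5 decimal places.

Secant update: u_(k+1) = u_k − f(u_k)·(u_k − u_(k-1))/(f(u_k) − f(u_(k-1))).
f(u_0) = -0.388514, f(u_1) = -0.218350
u_2 = 0.921000 - (-0.218350)·(0.921000 - 1.020000)/(-0.218350 - (-0.388514)) = 0.793966; f(u_2) = -0.008783
u_3 = 0.793966 - (-0.008783)·(0.793966 - 0.921000)/(-0.008783 - (-0.218350)) = 0.788642; f(u_3) = -0.000237

0.78864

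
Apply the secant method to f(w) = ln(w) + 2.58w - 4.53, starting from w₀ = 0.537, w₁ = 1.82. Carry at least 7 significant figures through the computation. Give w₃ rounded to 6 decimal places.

1.578470

Secant update: w_(k+1) = w_k − f(w_k)·(w_k − w_(k-1))/(f(w_k) − f(w_(k-1))).
f(w_0) = -3.766297, f(w_1) = 0.764437
w_2 = 1.820000 - (0.764437)·(1.820000 - 0.537000)/(0.764437 - (-3.766297)) = 1.603529; f(w_2) = 0.079312
w_3 = 1.603529 - (0.079312)·(1.603529 - 1.820000)/(0.079312 - (0.764437)) = 1.578470; f(w_3) = -0.001092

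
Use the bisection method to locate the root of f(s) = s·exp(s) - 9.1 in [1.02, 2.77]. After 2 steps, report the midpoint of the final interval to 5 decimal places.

f(1.020000) = -6.271341, f(2.770000) = 35.105416 (opposite signs)
step 1: m = 1.895000, f(m) = 3.506579 > 0 → root in [1.020000, 1.895000]
step 2: m = 1.457500, f(m) = -2.839734 < 0 → root in [1.457500, 1.895000]
Midpoint of [1.457500, 1.895000] = 1.676250

1.67625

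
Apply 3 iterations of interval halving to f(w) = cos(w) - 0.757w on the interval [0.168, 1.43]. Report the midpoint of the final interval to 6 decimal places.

f(0.168000) = 0.858745, f(1.430000) = -0.942178 (opposite signs)
step 1: m = 0.799000, f(m) = 0.092581 > 0 → root in [0.799000, 1.430000]
step 2: m = 1.114500, f(m) = -0.403050 < 0 → root in [0.799000, 1.114500]
step 3: m = 0.956750, f(m) = -0.148080 < 0 → root in [0.799000, 0.956750]
Midpoint of [0.799000, 0.956750] = 0.877875

0.877875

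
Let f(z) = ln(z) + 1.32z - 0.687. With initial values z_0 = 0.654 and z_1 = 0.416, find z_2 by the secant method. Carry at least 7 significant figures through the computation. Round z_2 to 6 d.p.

f(z_0) = -0.248368, f(z_1) = -1.014950
z_2 = 0.416000 - (-1.014950)·(0.416000 - 0.654000)/(-1.014950 - (-0.248368)) = 0.731111; f(z_2) = -0.035125

0.731111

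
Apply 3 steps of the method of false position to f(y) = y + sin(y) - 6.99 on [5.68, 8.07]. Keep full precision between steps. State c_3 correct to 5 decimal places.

6.64041

f(5.680000) = -1.877269, f(8.070000) = 2.056759
step 1: c = 6.820478, f(c) = 0.342290 > 0 → new bracket [5.680000, 6.820478]
step 2: c = 6.644599, f(c) = 0.008196 > 0 → new bracket [5.680000, 6.644599]
step 3: c = 6.640406, f(c) = 0.000078 > 0 → new bracket [5.680000, 6.640406]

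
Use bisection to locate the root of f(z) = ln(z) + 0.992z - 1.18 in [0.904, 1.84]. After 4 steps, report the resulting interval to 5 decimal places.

[1.07950, 1.13800]

f(0.904000) = -0.384158, f(1.840000) = 1.255046 (opposite signs)
step 1: m = 1.372000, f(m) = 0.497294 > 0 → root in [0.904000, 1.372000]
step 2: m = 1.138000, f(m) = 0.078168 > 0 → root in [0.904000, 1.138000]
step 3: m = 1.021000, f(m) = -0.146385 < 0 → root in [1.021000, 1.138000]
step 4: m = 1.079500, f(m) = -0.032638 < 0 → root in [1.079500, 1.138000]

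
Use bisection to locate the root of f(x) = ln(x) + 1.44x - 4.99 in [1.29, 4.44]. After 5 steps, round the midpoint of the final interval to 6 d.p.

2.717344

f(1.290000) = -2.877758, f(4.440000) = 2.894254 (opposite signs)
step 1: m = 2.865000, f(m) = 0.188168 > 0 → root in [1.290000, 2.865000]
step 2: m = 2.077500, f(m) = -1.267235 < 0 → root in [2.077500, 2.865000]
step 3: m = 2.471250, f(m) = -0.526676 < 0 → root in [2.471250, 2.865000]
step 4: m = 2.668125, f(m) = -0.166524 < 0 → root in [2.668125, 2.865000]
step 5: m = 2.766563, f(m) = 0.011456 > 0 → root in [2.668125, 2.766563]
Midpoint of [2.668125, 2.766563] = 2.717344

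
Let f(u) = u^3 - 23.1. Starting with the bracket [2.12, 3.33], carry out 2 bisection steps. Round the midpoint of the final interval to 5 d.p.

f(2.120000) = -13.571872, f(3.330000) = 13.826037 (opposite signs)
step 1: m = 2.725000, f(m) = -2.865172 < 0 → root in [2.725000, 3.330000]
step 2: m = 3.027500, f(m) = 4.649327 > 0 → root in [2.725000, 3.027500]
Midpoint of [2.725000, 3.027500] = 2.876250

2.87625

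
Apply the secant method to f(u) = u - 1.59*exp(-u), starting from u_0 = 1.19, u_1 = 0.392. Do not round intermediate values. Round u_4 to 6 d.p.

Secant update: u_(k+1) = u_k − f(u_k)·(u_k − u_(k-1))/(f(u_k) − f(u_(k-1))).
f(u_0) = 0.706288, f(u_1) = -0.682370
u_2 = 0.392000 - (-0.682370)·(0.392000 - 1.190000)/(-0.682370 - (0.706288)) = 0.784128; f(u_2) = 0.058264
u_3 = 0.784128 - (0.058264)·(0.784128 - 0.392000)/(0.058264 - (-0.682370)) = 0.753280; f(u_3) = 0.004676
u_4 = 0.753280 - (0.004676)·(0.753280 - 0.784128)/(0.004676 - (0.058264)) = 0.750588; f(u_4) = -0.000033

0.750588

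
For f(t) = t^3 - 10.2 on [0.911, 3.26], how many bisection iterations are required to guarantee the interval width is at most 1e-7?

Initial width b − a = 3.26 − 0.911 = 2.349000.
After n steps the width is (b−a)/2^n; need (b−a)/2^n ≤ 1e-7.
So n ≥ log₂(2.349000/1e-7) = log₂(23490000.0000) ≈ 24.4855.
Hence n = 25.

25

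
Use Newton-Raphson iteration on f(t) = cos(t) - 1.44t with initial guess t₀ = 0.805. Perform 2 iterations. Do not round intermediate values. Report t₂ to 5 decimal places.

Newton update: t ← t − f(t)/f'(t).
f'(t) = -sin(t) - 1.44
t_0 = 0.805000: f = -0.466089, f' = -2.160831 → t_1 = 0.805000 - (-0.466089)/(-2.160831) = 0.589301
t_1 = 0.589301: f = -0.017264, f' = -1.995780 → t_2 = 0.589301 - (-0.017264)/(-1.995780) = 0.580651

0.58065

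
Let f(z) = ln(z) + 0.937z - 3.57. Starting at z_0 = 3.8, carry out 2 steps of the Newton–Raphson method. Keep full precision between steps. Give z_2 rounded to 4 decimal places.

2.7358

f'(z) = 1/z + 0.937
z_0 = 3.800000: f = 1.325601, f' = 1.200158 → z_1 = 3.800000 - (1.325601)/(1.200158) = 2.695478
z_1 = 2.695478: f = -0.052762, f' = 1.307992 → z_2 = 2.695478 - (-0.052762)/(1.307992) = 2.735816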